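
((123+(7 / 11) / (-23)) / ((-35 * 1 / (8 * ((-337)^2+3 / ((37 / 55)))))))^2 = 1093938712960513405763584 / 107344693225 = 10190897007526.60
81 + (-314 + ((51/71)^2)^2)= -5914156472/25411681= -232.73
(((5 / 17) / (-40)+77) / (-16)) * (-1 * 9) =43.31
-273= -273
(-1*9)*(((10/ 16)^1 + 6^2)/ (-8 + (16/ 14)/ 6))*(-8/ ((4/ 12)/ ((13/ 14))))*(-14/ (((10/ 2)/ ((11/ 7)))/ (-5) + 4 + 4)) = 293293/ 164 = 1788.37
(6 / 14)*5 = 15 / 7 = 2.14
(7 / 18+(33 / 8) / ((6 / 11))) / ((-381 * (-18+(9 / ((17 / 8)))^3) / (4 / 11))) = -5625385 / 42971597064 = -0.00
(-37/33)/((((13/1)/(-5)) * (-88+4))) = -185/36036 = -0.01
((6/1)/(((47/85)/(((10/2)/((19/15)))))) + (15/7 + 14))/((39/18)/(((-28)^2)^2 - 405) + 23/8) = 20.51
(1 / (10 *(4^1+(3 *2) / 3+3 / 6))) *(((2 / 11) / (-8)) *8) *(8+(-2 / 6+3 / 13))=-0.02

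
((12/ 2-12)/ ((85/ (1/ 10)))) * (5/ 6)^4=-25/ 7344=-0.00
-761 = -761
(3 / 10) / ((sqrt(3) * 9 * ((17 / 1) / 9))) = 0.01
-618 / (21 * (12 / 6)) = -103 / 7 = -14.71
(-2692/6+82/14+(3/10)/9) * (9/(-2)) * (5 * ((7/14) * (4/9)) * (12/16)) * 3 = 278949/56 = 4981.23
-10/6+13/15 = -4/5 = -0.80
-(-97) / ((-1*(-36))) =97 / 36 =2.69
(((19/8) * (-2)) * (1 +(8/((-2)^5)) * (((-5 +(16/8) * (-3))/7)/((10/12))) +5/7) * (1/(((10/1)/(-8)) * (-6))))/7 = -0.20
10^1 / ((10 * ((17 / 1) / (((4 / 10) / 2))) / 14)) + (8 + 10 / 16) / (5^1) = 1.89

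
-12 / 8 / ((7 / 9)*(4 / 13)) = -351 / 56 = -6.27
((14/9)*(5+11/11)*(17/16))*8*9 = 714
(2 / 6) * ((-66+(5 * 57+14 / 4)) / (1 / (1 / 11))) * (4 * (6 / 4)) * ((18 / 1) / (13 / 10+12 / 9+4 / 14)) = 1682100 / 6743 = 249.46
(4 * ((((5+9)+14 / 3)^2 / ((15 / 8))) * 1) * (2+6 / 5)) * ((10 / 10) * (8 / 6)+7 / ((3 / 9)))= 107577344 / 2025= 53124.61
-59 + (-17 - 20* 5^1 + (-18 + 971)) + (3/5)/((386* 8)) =777.00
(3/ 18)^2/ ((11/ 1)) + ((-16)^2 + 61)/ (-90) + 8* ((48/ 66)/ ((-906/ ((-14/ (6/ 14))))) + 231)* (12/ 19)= 115981387/ 99660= 1163.77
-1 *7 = -7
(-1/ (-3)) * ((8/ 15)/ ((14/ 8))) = 32/ 315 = 0.10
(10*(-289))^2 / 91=8352100 / 91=91781.32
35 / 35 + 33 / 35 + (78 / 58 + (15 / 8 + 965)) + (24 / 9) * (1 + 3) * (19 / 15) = 71886881 / 73080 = 983.67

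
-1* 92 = -92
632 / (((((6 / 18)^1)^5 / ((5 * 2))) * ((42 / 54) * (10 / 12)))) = 16586208 / 7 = 2369458.29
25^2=625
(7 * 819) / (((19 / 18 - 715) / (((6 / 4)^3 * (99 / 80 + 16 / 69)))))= -3766529403 / 94583360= -39.82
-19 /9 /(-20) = 19 /180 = 0.11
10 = 10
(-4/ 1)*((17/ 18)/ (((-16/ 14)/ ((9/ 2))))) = 119/ 8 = 14.88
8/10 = 0.80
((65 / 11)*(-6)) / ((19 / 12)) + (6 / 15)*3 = -21.19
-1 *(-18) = 18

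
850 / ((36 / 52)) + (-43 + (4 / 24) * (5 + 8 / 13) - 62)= 1123.71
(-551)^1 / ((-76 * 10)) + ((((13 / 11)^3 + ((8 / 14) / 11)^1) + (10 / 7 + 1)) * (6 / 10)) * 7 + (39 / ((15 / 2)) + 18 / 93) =23.47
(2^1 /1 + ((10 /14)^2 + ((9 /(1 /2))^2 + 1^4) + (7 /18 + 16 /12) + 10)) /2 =299203 /1764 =169.62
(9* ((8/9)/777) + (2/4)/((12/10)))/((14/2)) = 1327/21756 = 0.06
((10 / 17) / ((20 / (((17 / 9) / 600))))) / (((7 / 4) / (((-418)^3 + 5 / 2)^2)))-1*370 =338670292013287 / 1200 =282225243344.41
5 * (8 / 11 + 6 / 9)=230 / 33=6.97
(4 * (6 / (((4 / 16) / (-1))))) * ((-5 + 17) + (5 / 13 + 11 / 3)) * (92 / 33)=-1842944 / 429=-4295.91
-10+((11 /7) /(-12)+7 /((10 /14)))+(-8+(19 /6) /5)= -3233 /420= -7.70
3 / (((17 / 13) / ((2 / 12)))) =13 / 34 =0.38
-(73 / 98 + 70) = -6933 / 98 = -70.74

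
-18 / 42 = -3 / 7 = -0.43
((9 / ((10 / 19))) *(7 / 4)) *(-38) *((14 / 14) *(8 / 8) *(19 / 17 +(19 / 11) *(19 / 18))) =-25014773 / 7480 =-3344.22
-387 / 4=-96.75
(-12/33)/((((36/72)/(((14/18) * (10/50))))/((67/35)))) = -536/2475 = -0.22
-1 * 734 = -734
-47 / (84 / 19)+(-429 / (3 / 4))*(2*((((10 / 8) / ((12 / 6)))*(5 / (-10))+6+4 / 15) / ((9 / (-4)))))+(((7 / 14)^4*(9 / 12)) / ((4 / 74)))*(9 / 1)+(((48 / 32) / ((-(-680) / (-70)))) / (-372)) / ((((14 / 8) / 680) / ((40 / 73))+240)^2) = 7733206409634304471419209 / 2556823468043829720960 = 3024.54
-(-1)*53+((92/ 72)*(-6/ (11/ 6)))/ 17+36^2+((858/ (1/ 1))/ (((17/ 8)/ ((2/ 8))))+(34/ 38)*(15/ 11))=5155102/ 3553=1450.92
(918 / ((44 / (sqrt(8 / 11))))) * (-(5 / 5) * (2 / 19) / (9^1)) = -102 * sqrt(22) / 2299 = -0.21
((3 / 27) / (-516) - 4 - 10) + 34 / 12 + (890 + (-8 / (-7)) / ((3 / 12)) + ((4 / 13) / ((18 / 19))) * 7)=374291087 / 422604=885.68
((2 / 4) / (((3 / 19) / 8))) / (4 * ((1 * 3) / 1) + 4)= 19 / 12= 1.58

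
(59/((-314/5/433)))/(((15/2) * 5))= -10.85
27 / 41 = 0.66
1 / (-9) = -1 / 9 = -0.11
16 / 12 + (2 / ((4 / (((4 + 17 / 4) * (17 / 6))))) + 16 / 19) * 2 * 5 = 57743 / 456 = 126.63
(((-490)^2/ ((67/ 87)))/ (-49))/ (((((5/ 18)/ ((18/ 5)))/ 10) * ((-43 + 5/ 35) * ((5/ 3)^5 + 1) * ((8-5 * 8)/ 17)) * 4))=-184.37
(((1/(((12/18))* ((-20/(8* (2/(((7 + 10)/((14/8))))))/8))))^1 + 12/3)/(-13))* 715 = -2816/17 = -165.65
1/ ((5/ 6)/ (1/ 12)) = 1/ 10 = 0.10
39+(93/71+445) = 34457/71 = 485.31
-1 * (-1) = 1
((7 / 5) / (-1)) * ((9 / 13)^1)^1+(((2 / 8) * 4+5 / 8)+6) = 3461 / 520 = 6.66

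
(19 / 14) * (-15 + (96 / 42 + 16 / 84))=-4997 / 294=-17.00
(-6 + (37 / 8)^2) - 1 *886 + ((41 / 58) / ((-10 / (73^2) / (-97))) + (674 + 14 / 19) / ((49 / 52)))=314362010763 / 8639680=36385.84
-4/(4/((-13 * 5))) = 65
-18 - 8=-26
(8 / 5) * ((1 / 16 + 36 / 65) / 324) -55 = -11582359 / 210600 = -55.00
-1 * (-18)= 18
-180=-180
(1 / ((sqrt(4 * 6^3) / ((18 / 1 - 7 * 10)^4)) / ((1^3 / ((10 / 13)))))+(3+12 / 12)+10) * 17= 238+100991696 * sqrt(6) / 45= 5497529.63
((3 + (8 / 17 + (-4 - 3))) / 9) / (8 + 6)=-10 / 357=-0.03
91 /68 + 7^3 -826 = -32753 /68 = -481.66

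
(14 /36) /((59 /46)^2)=7406 /31329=0.24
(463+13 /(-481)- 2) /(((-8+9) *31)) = 14.87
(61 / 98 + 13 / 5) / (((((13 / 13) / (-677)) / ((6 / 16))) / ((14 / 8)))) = -3206949 / 2240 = -1431.67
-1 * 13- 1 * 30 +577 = 534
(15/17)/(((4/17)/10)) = 75/2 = 37.50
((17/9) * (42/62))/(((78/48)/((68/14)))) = 4624/1209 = 3.82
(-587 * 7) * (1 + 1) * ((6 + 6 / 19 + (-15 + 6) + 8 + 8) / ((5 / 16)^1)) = -33266464 / 95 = -350173.31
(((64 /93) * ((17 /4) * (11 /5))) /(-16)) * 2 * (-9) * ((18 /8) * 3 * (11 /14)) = 166617 /4340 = 38.39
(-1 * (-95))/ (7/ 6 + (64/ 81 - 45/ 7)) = -107730/ 5071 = -21.24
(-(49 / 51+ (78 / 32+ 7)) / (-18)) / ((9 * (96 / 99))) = 93335 / 1410048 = 0.07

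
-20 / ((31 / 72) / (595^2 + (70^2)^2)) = -35084196000 / 31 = -1131748258.06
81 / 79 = 1.03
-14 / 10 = -7 / 5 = -1.40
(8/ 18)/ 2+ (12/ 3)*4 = 146/ 9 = 16.22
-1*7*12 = -84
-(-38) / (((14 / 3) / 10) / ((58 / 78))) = 5510 / 91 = 60.55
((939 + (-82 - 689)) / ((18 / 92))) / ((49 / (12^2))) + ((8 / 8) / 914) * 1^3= 16144903 / 6398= 2523.43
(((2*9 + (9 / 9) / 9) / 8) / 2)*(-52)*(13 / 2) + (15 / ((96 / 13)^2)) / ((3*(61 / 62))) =-107517293 / 281088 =-382.50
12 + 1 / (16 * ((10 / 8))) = 241 / 20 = 12.05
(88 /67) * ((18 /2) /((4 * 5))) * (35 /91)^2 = 990 /11323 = 0.09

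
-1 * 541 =-541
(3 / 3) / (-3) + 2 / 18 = -2 / 9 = -0.22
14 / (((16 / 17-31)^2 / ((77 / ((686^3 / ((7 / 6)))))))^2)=10106041 / 7610454604987286748925824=0.00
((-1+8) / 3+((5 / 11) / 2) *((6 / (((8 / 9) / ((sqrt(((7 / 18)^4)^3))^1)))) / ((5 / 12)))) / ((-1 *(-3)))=21672721 / 27713664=0.78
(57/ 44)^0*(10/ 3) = 10/ 3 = 3.33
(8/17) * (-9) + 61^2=63185/17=3716.76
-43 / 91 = -0.47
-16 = -16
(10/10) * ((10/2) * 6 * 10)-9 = 291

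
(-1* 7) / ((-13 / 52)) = 28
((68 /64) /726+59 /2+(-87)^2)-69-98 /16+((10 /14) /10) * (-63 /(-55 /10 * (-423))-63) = 4104944587 /545952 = 7518.87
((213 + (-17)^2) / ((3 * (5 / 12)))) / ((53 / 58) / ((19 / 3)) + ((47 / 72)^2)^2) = 29733449269248 / 24125878915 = 1232.43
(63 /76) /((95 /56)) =882 /1805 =0.49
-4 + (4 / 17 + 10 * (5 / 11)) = 146 / 187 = 0.78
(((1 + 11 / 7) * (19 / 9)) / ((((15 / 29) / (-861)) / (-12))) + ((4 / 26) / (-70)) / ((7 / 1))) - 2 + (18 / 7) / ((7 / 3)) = 345368347 / 3185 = 108435.90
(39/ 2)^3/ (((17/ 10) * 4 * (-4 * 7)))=-296595/ 7616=-38.94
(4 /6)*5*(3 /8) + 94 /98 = 433 /196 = 2.21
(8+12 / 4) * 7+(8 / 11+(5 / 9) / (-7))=53810 / 693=77.65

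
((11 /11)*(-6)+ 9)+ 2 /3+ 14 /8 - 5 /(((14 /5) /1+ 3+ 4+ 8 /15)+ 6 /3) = 2225 /444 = 5.01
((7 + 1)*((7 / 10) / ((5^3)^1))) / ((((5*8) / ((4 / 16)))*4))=7 / 100000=0.00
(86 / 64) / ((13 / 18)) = 387 / 208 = 1.86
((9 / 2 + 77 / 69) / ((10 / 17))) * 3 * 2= 2635 / 46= 57.28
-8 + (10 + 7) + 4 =13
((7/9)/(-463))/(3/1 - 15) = 7/50004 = 0.00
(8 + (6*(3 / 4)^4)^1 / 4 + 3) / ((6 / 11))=64625 / 3072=21.04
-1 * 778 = -778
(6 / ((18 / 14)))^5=2213.27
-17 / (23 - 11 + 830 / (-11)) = 187 / 698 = 0.27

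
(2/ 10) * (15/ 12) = 1/ 4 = 0.25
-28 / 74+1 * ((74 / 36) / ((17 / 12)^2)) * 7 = 6.79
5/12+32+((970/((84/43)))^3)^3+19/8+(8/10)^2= 18656568039292442635006728809615610272927/10166784596236800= 1835050980247787140476567.00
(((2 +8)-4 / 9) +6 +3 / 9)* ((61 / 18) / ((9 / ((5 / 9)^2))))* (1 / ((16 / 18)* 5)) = 43615 / 104976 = 0.42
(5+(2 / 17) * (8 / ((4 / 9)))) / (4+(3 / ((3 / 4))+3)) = 11 / 17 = 0.65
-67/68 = -0.99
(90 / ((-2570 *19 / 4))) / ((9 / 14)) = -56 / 4883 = -0.01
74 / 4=37 / 2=18.50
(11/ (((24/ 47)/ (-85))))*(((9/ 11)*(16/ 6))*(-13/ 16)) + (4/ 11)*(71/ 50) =3246.45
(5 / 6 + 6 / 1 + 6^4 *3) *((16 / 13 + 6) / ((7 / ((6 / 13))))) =2196686 / 1183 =1856.88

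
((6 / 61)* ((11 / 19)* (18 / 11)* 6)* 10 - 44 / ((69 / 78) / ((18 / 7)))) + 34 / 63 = -204499294 / 1679391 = -121.77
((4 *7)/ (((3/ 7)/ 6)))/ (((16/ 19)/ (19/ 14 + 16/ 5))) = 42427/ 20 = 2121.35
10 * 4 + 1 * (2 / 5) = 202 / 5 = 40.40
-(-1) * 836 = 836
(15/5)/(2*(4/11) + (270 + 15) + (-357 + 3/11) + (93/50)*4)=-0.05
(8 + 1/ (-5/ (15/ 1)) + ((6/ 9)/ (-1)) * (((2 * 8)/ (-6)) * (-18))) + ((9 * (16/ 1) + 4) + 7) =128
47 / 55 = 0.85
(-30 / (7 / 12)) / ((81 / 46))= -1840 / 63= -29.21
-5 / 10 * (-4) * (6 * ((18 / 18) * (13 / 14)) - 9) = -48 / 7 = -6.86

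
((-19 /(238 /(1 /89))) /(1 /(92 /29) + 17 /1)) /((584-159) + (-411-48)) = 437 /286814871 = 0.00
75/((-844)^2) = 75/712336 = 0.00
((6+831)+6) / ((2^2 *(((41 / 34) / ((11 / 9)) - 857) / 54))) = -4256307 / 320149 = -13.29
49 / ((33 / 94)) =4606 / 33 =139.58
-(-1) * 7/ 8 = 0.88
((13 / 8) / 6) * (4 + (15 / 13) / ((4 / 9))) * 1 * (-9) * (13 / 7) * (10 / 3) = -3185 / 32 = -99.53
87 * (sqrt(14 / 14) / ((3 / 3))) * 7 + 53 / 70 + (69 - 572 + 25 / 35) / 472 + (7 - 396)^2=313734816 / 2065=151929.69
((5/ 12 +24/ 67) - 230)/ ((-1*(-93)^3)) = -184297/ 646703028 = -0.00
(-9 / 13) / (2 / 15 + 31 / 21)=-945 / 2197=-0.43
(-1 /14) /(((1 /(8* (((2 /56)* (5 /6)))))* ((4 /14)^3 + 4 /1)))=-7 /1656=-0.00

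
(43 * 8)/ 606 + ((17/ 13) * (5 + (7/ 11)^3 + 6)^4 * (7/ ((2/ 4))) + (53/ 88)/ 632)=18379705488305609821937197/ 62503633964570720064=294058.19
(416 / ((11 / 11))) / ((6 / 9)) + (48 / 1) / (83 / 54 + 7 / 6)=46848 / 73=641.75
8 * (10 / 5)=16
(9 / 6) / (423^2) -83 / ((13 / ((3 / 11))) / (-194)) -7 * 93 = -5342461939 / 17057898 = -313.20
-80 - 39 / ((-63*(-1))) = -1693 / 21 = -80.62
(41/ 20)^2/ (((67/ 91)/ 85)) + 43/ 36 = 23462183/ 48240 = 486.36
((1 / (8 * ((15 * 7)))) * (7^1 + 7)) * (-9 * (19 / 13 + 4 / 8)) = -153 / 520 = -0.29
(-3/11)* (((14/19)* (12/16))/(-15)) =21/2090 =0.01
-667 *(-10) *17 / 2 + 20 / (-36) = 510250 / 9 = 56694.44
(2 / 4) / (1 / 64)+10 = 42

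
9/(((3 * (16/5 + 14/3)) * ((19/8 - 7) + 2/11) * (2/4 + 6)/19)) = -75240/299897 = -0.25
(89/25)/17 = 89/425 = 0.21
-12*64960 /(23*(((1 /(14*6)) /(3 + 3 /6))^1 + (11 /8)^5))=-3754866769920 /544890263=-6891.05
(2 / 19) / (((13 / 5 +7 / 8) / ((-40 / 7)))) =-3200 / 18487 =-0.17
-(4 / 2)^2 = -4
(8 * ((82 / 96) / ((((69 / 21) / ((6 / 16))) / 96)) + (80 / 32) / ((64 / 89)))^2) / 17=1427857369 / 18417664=77.53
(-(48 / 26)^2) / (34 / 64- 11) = 18432 / 56615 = 0.33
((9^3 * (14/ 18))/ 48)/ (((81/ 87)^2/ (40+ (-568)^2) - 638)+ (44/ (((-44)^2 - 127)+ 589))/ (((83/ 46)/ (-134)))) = -8285617426257/ 448466826569678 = -0.02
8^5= 32768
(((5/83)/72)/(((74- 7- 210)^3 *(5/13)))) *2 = -0.00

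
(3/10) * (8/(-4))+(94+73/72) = 33989/360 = 94.41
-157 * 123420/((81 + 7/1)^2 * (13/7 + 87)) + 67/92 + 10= -3989979/228896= -17.43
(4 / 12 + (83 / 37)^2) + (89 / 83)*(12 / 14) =14996054 / 2386167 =6.28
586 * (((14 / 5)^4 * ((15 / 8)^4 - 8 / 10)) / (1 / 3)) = 499636908939 / 400000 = 1249092.27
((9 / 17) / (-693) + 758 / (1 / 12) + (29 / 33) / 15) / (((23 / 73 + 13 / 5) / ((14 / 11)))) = 19556819939 / 4924458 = 3971.36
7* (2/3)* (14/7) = 28/3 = 9.33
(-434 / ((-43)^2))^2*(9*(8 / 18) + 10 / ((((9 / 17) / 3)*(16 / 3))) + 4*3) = 10029957 / 6837602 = 1.47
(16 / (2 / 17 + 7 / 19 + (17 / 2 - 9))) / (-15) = 10336 / 135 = 76.56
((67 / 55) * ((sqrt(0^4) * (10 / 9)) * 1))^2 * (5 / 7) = 0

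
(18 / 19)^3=5832 / 6859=0.85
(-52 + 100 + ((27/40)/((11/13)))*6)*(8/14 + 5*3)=180831/220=821.96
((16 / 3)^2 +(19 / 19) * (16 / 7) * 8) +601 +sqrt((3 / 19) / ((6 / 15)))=sqrt(570) / 38 +40807 / 63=648.36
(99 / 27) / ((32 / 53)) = 583 / 96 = 6.07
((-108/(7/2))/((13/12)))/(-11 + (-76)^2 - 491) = -144/26663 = -0.01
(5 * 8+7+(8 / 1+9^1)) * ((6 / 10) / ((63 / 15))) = 64 / 7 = 9.14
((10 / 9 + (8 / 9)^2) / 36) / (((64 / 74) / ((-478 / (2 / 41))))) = -27917351 / 46656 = -598.37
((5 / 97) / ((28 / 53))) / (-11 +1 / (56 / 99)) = -530 / 50149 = -0.01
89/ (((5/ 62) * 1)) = 1103.60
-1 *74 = -74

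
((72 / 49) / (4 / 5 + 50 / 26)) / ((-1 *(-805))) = 312 / 465451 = 0.00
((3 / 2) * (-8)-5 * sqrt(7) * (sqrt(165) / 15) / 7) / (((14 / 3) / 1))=-18 / 7-sqrt(1155) / 98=-2.92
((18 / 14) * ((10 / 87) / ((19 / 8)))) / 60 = 4 / 3857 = 0.00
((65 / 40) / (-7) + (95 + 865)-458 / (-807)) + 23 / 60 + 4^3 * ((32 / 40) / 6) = 14600813 / 15064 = 969.25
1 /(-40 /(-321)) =321 /40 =8.02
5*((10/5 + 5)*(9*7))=2205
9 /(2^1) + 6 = 21 /2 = 10.50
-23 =-23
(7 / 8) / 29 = 7 / 232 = 0.03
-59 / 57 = -1.04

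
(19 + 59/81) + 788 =65426/81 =807.73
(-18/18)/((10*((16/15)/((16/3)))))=-1/2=-0.50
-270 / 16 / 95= -27 / 152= -0.18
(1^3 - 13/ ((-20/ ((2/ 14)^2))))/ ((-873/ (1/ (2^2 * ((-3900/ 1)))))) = 331/ 4448808000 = 0.00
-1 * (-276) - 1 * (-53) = 329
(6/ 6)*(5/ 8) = 5/ 8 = 0.62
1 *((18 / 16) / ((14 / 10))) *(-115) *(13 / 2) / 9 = -66.74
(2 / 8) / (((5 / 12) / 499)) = 1497 / 5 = 299.40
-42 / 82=-21 / 41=-0.51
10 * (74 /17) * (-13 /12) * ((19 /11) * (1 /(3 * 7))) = -45695 /11781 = -3.88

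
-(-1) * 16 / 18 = 8 / 9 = 0.89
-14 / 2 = -7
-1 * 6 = -6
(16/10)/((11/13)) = 1.89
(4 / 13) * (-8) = -32 / 13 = -2.46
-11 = -11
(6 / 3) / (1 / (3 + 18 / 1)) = 42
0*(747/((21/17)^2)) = 0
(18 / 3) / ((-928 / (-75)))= 225 / 464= 0.48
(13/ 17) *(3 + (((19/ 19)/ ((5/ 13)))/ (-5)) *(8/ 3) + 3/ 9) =1898/ 1275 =1.49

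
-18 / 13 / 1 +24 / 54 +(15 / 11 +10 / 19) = 23225 / 24453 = 0.95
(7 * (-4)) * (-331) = 9268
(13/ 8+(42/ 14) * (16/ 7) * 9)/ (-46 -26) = -3547/ 4032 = -0.88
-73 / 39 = -1.87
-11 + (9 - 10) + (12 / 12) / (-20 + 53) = -395 / 33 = -11.97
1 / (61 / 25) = 25 / 61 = 0.41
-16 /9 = -1.78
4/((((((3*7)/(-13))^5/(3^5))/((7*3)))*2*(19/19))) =-2227758/2401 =-927.85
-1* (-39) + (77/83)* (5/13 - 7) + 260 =292.86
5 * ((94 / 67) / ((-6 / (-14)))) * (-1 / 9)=-3290 / 1809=-1.82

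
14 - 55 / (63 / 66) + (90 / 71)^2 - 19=-6458815 / 105861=-61.01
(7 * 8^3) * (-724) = -2594816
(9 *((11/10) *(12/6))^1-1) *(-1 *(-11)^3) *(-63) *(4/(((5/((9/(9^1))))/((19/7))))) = -85577976/25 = -3423119.04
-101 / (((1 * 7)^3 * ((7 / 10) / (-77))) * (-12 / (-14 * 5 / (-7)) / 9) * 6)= -27775 / 686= -40.49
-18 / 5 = -3.60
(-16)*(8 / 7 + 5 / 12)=-524 / 21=-24.95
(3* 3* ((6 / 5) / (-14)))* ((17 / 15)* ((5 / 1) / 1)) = -153 / 35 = -4.37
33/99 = 1/3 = 0.33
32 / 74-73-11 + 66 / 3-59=-4461 / 37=-120.57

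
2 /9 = 0.22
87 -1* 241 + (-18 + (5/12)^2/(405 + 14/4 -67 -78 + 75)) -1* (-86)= -4191959/48744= -86.00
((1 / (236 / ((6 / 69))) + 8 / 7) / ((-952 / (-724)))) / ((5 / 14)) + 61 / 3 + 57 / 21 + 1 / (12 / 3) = 249316999 / 9688980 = 25.73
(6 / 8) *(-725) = -2175 / 4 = -543.75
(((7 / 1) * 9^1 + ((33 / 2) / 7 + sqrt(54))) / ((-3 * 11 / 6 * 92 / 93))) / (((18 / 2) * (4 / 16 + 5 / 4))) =-9455 / 10626 - 31 * sqrt(6) / 759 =-0.99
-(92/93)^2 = -8464/8649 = -0.98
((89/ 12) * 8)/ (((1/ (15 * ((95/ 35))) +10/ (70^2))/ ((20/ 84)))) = 531.05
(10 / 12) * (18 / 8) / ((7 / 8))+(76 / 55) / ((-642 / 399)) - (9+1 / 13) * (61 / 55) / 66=19997162 / 17672655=1.13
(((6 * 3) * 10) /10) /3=6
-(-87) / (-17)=-87 / 17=-5.12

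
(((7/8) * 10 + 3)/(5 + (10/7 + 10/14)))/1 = 329/200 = 1.64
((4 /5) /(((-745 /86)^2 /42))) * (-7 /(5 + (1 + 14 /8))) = -34790784 /86028875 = -0.40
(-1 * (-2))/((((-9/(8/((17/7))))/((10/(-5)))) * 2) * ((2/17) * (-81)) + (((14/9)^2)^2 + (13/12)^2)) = -0.11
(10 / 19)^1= 10 / 19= 0.53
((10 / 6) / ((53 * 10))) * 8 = 4 / 159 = 0.03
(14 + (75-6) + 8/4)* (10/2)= 425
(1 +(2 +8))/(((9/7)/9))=77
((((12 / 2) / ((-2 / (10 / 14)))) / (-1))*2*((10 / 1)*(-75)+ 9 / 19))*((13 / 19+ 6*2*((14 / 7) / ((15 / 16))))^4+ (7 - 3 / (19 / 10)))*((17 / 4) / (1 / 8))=-112940512978408055784 / 2166586625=-52128316345.72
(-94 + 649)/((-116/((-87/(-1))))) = -1665/4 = -416.25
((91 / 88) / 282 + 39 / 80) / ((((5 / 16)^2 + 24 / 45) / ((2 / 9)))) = 1950208 / 11274219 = 0.17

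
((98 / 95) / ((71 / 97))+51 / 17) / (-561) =-29741 / 3783945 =-0.01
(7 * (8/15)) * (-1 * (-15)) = 56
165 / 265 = 33 / 53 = 0.62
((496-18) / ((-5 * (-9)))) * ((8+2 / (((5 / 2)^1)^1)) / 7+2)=18164 / 525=34.60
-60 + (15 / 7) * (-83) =-1665 / 7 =-237.86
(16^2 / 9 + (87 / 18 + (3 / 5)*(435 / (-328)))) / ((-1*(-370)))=95887 / 1092240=0.09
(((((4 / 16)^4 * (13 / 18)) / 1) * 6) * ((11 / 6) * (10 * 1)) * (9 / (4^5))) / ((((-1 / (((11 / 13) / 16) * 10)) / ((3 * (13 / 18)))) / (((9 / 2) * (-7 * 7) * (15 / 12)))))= 0.86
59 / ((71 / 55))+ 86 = 131.70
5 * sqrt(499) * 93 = 465 * sqrt(499) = 10387.31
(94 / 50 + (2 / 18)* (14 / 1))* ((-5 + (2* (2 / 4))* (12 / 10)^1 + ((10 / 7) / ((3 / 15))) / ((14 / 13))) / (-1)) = -536462 / 55125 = -9.73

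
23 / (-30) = -23 / 30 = -0.77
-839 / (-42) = 839 / 42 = 19.98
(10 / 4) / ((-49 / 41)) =-2.09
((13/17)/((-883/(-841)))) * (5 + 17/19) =1224496/285209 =4.29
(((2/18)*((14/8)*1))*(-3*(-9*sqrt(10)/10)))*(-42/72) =-49*sqrt(10)/160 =-0.97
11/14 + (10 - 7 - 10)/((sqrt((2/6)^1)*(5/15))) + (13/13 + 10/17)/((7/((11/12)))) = 473/476 - 21*sqrt(3) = -35.38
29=29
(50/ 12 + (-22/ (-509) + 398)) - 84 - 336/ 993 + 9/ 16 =2575173373/ 8086992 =318.43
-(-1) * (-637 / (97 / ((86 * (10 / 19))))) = -547820 / 1843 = -297.24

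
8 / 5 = 1.60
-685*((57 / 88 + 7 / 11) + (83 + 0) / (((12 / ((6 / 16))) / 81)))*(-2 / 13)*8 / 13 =50967425 / 3718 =13708.29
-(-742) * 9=6678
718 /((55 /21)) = 15078 /55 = 274.15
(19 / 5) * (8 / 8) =19 / 5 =3.80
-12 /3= -4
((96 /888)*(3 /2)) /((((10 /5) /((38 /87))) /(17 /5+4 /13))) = 0.13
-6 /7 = -0.86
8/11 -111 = -1213/11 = -110.27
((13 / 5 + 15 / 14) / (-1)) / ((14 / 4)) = -1.05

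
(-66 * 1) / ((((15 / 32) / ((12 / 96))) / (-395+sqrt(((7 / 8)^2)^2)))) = 277541 / 40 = 6938.52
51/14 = 3.64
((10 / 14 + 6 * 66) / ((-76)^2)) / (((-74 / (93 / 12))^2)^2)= 2564617817 / 310378813652992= 0.00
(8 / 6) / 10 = 2 / 15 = 0.13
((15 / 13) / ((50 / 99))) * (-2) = -4.57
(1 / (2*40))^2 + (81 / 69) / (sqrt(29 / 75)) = 1 / 6400 + 135*sqrt(87) / 667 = 1.89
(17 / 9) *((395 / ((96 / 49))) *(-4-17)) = -2303245 / 288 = -7997.38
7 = 7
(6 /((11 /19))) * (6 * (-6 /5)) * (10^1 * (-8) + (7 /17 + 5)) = 5203872 /935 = 5565.64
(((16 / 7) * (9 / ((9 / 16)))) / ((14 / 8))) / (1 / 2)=2048 / 49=41.80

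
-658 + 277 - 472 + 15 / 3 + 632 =-216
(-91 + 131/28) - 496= -16305/28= -582.32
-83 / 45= -1.84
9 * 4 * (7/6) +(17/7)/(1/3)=345/7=49.29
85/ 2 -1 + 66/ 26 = 1145/ 26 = 44.04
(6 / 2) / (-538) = -3 / 538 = -0.01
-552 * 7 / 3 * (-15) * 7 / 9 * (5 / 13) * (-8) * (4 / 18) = -3606400 / 351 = -10274.64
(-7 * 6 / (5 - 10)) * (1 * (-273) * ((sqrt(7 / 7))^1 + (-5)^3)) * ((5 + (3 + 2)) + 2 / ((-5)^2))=358289568 / 125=2866316.54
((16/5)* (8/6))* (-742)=-47488/15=-3165.87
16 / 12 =4 / 3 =1.33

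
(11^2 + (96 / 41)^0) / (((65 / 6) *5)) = 732 / 325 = 2.25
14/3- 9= -13/3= -4.33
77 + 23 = 100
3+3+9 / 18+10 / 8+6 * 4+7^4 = 2432.75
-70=-70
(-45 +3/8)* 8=-357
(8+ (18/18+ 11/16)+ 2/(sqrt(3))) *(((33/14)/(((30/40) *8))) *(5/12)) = 55 *sqrt(3)/504+ 8525/5376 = 1.77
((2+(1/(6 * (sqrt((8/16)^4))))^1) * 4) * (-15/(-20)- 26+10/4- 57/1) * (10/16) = -1595/3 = -531.67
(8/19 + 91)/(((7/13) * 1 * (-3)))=-7527/133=-56.59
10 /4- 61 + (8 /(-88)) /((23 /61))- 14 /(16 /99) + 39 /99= -880271 /6072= -144.97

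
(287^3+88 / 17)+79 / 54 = 21701437049 / 918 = 23639909.64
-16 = -16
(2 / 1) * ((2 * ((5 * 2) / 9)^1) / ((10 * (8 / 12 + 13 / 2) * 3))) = 8 / 387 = 0.02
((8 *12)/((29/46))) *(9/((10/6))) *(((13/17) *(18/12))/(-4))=-235.80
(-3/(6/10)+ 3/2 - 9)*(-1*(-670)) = -8375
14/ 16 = 7/ 8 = 0.88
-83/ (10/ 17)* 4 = -2822/ 5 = -564.40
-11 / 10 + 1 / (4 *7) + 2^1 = 131 / 140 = 0.94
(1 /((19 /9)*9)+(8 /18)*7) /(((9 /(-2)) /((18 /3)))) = -2164 /513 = -4.22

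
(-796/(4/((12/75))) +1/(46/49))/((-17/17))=35391/1150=30.77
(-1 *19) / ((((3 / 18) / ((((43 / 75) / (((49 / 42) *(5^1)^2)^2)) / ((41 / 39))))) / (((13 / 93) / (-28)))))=2485314 / 6811765625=0.00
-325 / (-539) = 325 / 539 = 0.60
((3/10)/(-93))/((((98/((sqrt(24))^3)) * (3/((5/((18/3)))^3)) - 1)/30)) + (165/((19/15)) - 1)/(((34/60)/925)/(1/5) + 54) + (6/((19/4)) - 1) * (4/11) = 242126205426170/97480459705409 - 165375 * sqrt(6)/17117983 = 2.46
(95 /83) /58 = 95 /4814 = 0.02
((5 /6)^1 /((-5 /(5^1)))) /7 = -5 /42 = -0.12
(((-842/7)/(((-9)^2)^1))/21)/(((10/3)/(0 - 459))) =9.74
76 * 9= 684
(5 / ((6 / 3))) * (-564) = -1410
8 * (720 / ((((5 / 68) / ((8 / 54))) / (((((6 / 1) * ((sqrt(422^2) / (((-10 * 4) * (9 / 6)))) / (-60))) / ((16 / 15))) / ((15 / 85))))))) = 1951328 / 45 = 43362.84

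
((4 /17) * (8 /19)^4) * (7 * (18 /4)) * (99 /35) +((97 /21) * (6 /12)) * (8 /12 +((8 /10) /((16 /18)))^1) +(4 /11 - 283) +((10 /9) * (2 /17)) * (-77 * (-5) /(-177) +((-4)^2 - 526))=-1876762042689431 /5435003421540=-345.31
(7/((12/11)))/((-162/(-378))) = 14.97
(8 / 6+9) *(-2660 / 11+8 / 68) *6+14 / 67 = -187749874 / 12529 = -14985.22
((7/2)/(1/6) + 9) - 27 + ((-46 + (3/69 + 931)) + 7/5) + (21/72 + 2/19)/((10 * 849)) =79198826531/89043120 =889.44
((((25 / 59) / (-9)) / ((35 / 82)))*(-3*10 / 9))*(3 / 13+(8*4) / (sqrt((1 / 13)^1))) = 4100 / 48321+131200*sqrt(13) / 11151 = 42.51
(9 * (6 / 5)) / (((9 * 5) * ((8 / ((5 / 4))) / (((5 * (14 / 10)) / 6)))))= 7 / 160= 0.04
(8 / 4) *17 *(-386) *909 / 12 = -994143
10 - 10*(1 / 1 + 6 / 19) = -60 / 19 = -3.16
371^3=51064811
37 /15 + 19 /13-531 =-102779 /195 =-527.07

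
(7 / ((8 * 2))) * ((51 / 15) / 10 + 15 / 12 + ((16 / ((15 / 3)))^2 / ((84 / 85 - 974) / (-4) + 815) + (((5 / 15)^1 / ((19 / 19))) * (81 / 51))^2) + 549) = 20048932641311 / 83187147200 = 241.01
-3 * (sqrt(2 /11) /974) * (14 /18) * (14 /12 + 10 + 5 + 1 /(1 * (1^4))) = -721 * sqrt(22) /192852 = -0.02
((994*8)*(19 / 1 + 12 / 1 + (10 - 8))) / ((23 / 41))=467785.04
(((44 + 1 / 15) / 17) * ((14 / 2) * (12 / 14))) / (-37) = -1322 / 3145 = -0.42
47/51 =0.92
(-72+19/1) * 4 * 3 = -636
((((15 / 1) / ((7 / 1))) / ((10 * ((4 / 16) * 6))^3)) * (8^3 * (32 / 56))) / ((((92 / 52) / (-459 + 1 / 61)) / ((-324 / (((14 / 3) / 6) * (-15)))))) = -80505225216 / 60153625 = -1338.33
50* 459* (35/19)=803250/19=42276.32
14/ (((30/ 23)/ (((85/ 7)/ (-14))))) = -391/ 42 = -9.31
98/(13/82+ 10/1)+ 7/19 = 3235/323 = 10.02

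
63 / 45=7 / 5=1.40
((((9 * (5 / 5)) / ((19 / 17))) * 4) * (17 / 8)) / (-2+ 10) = 2601 / 304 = 8.56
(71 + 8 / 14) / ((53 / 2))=1002 / 371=2.70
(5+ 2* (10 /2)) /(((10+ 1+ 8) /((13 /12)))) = 0.86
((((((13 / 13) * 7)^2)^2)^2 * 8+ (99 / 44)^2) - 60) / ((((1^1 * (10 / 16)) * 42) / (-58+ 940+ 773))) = 244242797819 / 84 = 2907652354.99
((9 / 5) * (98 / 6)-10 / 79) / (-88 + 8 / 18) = -104067 / 311260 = -0.33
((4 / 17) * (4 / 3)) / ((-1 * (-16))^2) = 1 / 816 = 0.00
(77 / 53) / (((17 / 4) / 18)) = 5544 / 901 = 6.15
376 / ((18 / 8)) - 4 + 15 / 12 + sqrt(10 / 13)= sqrt(130) / 13 + 5917 / 36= 165.24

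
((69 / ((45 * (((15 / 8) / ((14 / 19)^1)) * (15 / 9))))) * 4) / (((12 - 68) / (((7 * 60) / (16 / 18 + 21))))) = -46368 / 93575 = -0.50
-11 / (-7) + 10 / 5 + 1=32 / 7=4.57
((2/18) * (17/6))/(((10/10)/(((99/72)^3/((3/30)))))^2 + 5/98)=6.00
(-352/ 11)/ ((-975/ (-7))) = -224/ 975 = -0.23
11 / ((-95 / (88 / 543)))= -968 / 51585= -0.02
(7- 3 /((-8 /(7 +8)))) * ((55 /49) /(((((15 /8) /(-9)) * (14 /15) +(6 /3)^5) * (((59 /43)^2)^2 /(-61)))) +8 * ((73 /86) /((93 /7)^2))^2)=-576669015632458087104973 /75226058198775217783476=-7.67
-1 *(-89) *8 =712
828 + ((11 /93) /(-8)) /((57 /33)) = 11704487 /14136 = 827.99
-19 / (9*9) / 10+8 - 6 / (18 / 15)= 2411 / 810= 2.98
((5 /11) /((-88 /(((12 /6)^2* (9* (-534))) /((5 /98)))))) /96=39249 /1936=20.27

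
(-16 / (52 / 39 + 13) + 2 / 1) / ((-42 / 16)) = -304 / 903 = -0.34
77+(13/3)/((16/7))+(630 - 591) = 5659/48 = 117.90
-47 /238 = -0.20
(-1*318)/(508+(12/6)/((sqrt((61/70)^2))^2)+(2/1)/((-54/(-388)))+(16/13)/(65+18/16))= -109854937881/181372120472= -0.61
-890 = -890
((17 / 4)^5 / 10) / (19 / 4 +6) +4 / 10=1463889 / 110080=13.30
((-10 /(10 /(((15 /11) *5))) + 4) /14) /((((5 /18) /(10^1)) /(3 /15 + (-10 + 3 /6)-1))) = 28737 /385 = 74.64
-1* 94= -94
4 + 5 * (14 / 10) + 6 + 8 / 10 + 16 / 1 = 169 / 5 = 33.80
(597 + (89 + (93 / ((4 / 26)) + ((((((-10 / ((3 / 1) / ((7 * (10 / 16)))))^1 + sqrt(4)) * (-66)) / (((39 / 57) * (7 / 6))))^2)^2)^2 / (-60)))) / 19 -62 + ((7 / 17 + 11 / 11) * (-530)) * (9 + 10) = -36583358389849096849622181014389950030609 / 30378313283938825660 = -1204259039924738390277.07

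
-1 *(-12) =12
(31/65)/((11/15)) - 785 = -112162/143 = -784.35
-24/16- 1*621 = -1245/2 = -622.50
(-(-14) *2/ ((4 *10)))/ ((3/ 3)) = 7/ 10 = 0.70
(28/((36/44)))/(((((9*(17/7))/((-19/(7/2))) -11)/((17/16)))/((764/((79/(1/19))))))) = -500038/405981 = -1.23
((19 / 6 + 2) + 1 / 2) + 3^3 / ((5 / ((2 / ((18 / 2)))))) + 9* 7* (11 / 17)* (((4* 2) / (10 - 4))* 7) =98771 / 255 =387.34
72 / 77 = 0.94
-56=-56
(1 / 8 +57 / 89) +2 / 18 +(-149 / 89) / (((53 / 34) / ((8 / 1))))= -2620315 / 339624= -7.72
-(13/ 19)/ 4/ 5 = -13/ 380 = -0.03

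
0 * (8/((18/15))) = 0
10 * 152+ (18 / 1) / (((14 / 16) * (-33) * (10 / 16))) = 584816 / 385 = 1519.00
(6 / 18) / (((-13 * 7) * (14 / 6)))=-1 / 637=-0.00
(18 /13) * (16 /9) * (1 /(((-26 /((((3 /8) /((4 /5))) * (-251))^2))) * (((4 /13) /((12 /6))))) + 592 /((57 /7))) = -791014001 /94848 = -8339.81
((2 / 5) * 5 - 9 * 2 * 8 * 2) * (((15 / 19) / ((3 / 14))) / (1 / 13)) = -260260 / 19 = -13697.89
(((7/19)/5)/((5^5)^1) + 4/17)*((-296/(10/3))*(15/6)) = -263651418/5046875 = -52.24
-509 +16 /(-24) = -509.67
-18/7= -2.57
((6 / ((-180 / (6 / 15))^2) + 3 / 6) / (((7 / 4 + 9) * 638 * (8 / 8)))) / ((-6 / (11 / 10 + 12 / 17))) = -0.00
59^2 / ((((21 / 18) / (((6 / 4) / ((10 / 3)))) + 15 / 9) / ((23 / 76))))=93987 / 380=247.33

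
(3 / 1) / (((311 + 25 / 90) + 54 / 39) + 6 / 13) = 702 / 73271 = 0.01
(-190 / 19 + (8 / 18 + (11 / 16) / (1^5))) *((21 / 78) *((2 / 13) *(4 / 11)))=-0.13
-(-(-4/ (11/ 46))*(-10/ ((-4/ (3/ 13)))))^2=-1904400/ 20449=-93.13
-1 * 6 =-6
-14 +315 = 301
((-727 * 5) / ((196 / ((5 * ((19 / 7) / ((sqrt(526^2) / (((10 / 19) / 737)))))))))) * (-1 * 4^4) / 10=0.01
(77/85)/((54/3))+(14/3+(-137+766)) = 969587/1530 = 633.72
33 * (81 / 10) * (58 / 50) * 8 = 310068 / 125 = 2480.54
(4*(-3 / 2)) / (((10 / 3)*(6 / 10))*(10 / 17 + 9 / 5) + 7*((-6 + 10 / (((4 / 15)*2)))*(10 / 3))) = -340 / 17129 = -0.02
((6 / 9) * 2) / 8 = 1 / 6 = 0.17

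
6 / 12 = 1 / 2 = 0.50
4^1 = 4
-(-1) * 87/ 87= 1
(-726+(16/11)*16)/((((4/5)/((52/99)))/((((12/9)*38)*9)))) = -76372400/363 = -210392.29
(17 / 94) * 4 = 34 / 47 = 0.72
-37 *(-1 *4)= 148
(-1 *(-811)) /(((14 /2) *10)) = 811 /70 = 11.59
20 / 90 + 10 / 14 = 59 / 63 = 0.94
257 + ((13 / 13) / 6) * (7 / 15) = 23137 / 90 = 257.08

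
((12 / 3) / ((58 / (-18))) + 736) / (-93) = -21308 / 2697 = -7.90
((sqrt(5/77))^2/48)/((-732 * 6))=-5/16232832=-0.00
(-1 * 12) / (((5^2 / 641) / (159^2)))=-194461452 / 25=-7778458.08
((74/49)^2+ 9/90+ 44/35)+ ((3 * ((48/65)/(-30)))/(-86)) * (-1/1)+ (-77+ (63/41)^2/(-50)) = -73.41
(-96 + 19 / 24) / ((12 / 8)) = -2285 / 36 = -63.47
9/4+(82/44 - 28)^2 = 685.36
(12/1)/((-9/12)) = -16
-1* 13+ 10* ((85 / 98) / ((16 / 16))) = -212 / 49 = -4.33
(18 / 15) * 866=5196 / 5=1039.20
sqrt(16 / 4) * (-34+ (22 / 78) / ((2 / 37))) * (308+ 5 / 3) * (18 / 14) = -2085605 / 91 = -22918.74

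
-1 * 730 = -730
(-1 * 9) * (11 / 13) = -99 / 13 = -7.62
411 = 411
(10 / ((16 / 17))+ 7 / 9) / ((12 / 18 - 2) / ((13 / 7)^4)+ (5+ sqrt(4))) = 1.66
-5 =-5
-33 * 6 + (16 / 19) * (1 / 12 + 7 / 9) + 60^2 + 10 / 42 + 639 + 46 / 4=9703991 / 2394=4053.46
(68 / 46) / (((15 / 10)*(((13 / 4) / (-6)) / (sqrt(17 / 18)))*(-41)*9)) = 272*sqrt(34) / 330993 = 0.00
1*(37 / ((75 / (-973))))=-36001 / 75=-480.01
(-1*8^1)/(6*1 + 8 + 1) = -8/15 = -0.53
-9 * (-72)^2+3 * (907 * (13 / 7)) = -41602.71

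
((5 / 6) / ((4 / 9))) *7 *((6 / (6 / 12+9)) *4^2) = 2520 / 19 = 132.63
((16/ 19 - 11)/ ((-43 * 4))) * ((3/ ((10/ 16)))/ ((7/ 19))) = 1158/ 1505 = 0.77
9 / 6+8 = 9.50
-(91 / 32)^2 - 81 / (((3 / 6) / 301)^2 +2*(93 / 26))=-669869473273 / 34512471040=-19.41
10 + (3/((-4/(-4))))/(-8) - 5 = 37/8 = 4.62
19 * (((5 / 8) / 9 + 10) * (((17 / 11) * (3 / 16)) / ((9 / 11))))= 234175 / 3456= 67.76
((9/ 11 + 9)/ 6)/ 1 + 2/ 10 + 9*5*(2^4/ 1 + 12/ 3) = 49601/ 55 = 901.84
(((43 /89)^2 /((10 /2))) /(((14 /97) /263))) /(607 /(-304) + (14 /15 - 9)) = -21509446584 /2544407383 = -8.45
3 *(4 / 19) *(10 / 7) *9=1080 / 133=8.12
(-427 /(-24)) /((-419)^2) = 427 /4213464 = 0.00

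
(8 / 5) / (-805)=-8 / 4025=-0.00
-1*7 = -7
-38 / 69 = -0.55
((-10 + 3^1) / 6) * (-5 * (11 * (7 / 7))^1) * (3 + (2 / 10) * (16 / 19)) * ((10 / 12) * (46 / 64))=2665355 / 21888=121.77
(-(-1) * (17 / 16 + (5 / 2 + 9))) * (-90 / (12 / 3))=-9045 / 32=-282.66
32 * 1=32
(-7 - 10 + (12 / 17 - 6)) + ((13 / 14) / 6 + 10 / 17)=-30775 / 1428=-21.55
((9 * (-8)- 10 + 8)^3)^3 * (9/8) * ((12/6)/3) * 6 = -299431848487857408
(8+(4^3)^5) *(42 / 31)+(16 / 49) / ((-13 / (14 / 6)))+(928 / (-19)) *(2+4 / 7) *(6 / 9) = 233918939595680 / 160797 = 1454746914.41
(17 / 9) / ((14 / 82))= 697 / 63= 11.06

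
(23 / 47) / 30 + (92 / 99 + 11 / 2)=149957 / 23265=6.45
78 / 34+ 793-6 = 13418 / 17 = 789.29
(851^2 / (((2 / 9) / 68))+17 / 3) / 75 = 132963307 / 45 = 2954740.16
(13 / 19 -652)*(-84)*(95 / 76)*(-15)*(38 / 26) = -19490625 / 13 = -1499278.85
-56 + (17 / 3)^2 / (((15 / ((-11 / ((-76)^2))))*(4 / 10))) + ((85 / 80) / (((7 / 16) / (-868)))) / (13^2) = -68.48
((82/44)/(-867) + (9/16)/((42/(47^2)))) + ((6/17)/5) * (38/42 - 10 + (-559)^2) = 47182960435/2136288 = 22086.42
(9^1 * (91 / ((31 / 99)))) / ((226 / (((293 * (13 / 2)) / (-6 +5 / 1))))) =-308837529 / 14012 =-22040.93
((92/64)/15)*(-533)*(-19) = 232921/240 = 970.50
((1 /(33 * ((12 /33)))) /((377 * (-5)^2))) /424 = 1 /47954400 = 0.00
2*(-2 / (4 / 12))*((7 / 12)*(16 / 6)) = -56 / 3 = -18.67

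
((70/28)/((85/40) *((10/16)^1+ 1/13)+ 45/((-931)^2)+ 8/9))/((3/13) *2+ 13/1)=6026713056/77251758925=0.08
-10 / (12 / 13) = -65 / 6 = -10.83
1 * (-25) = -25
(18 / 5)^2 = 324 / 25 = 12.96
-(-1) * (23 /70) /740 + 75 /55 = 777253 /569800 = 1.36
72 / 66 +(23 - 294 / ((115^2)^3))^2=31197308364673109728409997671 / 58852751160210822998046875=530.09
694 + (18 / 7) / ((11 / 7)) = 7652 / 11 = 695.64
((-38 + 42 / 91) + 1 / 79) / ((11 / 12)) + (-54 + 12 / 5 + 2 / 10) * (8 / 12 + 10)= -99843548 / 169455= -589.20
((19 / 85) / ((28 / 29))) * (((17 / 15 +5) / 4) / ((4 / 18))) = 1.60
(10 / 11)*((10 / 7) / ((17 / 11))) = 100 / 119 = 0.84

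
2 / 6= 1 / 3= 0.33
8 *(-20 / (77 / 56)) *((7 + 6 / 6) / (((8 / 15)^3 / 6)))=-405000 / 11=-36818.18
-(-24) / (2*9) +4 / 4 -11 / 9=10 / 9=1.11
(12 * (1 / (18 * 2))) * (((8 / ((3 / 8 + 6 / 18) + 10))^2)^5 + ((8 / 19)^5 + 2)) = 6434613911047819247404036607110 / 9337282375031536296322110730953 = 0.69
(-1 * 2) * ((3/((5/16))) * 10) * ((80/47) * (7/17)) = -107520/799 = -134.57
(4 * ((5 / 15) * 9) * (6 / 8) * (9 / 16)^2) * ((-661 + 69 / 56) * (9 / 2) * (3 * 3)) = -2181683403 / 28672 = -76091.08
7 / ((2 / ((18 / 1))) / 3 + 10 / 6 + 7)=189 / 235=0.80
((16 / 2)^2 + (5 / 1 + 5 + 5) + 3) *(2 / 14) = 82 / 7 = 11.71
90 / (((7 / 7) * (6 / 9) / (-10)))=-1350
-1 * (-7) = 7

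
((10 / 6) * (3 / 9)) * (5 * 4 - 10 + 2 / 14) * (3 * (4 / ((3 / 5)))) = 112.70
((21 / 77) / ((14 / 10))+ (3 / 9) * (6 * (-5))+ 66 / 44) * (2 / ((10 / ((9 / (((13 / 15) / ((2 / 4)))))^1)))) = -8.62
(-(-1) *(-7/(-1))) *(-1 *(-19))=133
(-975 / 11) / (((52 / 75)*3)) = -1875 / 44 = -42.61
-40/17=-2.35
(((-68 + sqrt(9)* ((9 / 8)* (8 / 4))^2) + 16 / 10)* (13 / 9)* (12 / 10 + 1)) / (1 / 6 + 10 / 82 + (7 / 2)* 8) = -24020711 / 4175400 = -5.75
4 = 4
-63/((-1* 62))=63/62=1.02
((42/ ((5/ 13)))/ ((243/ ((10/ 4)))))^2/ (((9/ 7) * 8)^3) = 2840383/ 2448880128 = 0.00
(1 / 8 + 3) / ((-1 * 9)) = -25 / 72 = -0.35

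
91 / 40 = 2.28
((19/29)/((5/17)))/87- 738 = -9309547/12615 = -737.97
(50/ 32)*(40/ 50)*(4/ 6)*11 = 55/ 6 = 9.17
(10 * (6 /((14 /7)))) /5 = 6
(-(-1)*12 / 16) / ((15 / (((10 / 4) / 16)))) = 1 / 128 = 0.01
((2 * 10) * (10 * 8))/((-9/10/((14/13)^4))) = -614656000/257049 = -2391.20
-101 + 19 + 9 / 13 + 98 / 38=-19446 / 247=-78.73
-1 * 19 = -19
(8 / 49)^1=0.16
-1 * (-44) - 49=-5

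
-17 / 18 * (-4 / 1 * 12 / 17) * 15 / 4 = 10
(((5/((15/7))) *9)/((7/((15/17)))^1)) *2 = 90/17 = 5.29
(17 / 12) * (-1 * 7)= -119 / 12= -9.92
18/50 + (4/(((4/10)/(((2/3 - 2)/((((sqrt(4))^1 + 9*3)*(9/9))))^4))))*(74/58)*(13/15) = 44864039663/124605230175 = 0.36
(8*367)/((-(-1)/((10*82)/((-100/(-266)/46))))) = 294584147.20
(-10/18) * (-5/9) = 25/81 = 0.31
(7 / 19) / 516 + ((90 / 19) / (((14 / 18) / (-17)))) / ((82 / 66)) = -234473551 / 2813748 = -83.33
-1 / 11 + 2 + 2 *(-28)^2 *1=17269 / 11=1569.91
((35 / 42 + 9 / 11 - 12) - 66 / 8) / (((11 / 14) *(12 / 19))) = -326515 / 8712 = -37.48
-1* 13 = -13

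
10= 10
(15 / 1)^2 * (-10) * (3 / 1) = -6750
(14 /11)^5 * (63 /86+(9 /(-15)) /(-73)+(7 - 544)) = -4526643293424 /2527695445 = -1790.82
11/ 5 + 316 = 1591/ 5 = 318.20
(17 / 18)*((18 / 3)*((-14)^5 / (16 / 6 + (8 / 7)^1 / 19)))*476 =-532008778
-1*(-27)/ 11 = 2.45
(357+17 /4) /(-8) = -1445 /32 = -45.16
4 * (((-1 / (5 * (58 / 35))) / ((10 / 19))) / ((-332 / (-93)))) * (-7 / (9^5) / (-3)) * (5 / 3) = -28861 / 1705571316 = -0.00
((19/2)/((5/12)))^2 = 12996/25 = 519.84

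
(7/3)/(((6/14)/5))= 245/9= 27.22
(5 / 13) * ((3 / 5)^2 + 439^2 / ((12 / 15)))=24090161 / 260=92654.47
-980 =-980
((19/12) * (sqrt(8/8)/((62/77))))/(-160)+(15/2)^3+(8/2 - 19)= 48432937/119040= 406.86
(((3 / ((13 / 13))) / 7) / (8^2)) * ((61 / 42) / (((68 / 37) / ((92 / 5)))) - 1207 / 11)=-3737969 / 5864320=-0.64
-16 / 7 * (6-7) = 16 / 7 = 2.29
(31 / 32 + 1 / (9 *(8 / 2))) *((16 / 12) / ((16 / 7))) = 2009 / 3456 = 0.58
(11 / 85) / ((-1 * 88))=-1 / 680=-0.00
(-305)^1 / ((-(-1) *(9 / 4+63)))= -1220 / 261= -4.67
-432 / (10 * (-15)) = 72 / 25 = 2.88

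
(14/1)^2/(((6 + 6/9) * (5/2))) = 294/25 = 11.76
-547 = -547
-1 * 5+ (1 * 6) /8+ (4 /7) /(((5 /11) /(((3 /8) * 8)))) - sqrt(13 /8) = -sqrt(26) /4 - 67 /140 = -1.75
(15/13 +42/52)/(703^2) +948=12181263483/12849434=948.00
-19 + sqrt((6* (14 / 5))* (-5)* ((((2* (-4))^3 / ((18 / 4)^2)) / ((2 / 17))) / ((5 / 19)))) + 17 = -2 + 64* sqrt(33915) / 45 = 259.92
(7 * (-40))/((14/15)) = -300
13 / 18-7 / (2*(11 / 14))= -739 / 198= -3.73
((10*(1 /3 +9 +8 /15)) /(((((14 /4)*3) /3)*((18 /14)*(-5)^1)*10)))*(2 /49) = -592 /33075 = -0.02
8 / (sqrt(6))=4 * sqrt(6) / 3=3.27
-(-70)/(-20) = -7/2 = -3.50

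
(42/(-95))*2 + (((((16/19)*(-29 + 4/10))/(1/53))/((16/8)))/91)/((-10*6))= -7654/9975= -0.77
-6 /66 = -1 /11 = -0.09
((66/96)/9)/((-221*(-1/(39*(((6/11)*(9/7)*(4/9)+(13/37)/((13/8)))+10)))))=4999/35224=0.14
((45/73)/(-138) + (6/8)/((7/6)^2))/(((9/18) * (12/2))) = 29977/164542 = 0.18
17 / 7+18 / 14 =26 / 7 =3.71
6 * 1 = 6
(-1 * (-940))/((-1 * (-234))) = 470/117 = 4.02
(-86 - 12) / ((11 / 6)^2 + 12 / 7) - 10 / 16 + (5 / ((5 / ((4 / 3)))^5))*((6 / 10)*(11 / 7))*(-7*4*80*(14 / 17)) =-278802567083 / 8805915000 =-31.66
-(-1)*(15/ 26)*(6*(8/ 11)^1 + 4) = 690/ 143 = 4.83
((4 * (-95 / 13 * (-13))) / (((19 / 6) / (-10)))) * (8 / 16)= -600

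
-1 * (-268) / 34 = 134 / 17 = 7.88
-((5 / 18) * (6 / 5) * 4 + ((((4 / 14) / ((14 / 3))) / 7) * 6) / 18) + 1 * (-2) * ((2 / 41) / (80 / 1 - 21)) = -3330241 / 2489151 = -1.34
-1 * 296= -296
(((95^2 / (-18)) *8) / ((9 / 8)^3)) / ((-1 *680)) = 462080 / 111537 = 4.14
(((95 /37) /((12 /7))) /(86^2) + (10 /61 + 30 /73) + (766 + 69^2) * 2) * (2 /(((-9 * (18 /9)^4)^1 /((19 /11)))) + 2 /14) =106527083387956807 /81069181699968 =1314.03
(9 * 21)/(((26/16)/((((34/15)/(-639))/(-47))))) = 1904/216905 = 0.01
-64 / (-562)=32 / 281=0.11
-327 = -327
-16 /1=-16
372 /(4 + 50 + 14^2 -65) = 372 /185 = 2.01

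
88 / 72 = 11 / 9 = 1.22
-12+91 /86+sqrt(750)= -941 /86+5 * sqrt(30)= 16.44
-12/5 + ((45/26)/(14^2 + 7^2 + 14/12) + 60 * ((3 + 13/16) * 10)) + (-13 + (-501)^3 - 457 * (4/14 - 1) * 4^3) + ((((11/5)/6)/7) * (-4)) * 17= -72423296281381/576030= -125728341.03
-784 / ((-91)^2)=-16 / 169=-0.09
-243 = -243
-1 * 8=-8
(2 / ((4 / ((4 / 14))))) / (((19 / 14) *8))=1 / 76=0.01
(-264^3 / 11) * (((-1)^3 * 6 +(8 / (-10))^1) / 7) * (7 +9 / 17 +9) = 940059648 / 35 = 26858847.09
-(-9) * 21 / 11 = 189 / 11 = 17.18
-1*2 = -2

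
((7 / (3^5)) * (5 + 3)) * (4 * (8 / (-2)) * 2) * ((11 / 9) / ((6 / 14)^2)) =-965888 / 19683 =-49.07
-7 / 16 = -0.44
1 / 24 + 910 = 21841 / 24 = 910.04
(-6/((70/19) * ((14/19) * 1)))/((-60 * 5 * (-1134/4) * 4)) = -361/55566000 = -0.00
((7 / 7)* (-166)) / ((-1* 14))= 83 / 7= 11.86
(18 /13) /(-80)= -9 /520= -0.02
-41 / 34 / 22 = -41 / 748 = -0.05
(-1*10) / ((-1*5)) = 2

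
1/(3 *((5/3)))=1/5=0.20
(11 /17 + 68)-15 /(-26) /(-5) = 30291 /442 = 68.53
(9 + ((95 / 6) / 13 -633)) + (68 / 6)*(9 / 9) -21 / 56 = -190889 / 312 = -611.82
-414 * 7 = -2898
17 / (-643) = -17 / 643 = -0.03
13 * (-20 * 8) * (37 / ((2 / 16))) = -615680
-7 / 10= -0.70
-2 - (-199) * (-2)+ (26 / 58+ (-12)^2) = -7411 / 29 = -255.55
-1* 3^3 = -27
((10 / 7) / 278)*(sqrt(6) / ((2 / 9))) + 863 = 45*sqrt(6) / 1946 + 863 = 863.06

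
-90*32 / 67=-2880 / 67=-42.99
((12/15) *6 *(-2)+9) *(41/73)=-123/365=-0.34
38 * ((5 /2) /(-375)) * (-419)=7961 /75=106.15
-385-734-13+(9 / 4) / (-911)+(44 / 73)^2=-1131.64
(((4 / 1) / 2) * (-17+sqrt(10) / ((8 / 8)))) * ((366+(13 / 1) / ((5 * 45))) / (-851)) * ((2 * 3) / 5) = 14.29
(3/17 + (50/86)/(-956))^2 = 15104164201/488371754896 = 0.03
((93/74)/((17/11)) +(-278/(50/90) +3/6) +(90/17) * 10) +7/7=-1399983/3145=-445.15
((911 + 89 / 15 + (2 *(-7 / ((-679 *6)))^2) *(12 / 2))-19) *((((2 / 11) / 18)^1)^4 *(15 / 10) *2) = 126729826 / 4519123929045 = 0.00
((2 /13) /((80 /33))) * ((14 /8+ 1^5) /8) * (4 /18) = 121 /24960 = 0.00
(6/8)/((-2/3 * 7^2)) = -0.02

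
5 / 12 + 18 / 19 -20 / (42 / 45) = -32023 / 1596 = -20.06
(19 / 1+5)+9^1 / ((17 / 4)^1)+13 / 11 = 5105 / 187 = 27.30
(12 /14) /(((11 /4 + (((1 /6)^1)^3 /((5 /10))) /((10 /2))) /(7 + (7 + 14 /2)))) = 4860 /743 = 6.54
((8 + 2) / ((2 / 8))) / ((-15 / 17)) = -136 / 3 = -45.33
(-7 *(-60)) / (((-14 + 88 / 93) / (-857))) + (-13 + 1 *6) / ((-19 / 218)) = 318933272 / 11533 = 27653.97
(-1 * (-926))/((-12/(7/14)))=-463/12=-38.58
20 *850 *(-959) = -16303000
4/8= 1/2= 0.50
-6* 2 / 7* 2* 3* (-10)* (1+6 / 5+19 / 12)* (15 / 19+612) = 31715532 / 133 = 238462.65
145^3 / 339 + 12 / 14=21342409 / 2373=8993.85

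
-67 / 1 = -67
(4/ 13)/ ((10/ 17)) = 34/ 65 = 0.52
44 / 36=11 / 9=1.22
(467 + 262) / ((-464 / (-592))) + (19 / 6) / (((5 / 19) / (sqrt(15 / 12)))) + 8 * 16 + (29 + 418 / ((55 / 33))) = 361 * sqrt(5) / 60 + 193996 / 145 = 1351.36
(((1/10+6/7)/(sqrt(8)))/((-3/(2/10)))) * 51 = -1.15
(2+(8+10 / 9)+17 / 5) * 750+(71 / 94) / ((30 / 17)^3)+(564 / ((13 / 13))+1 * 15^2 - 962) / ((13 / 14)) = 10697.16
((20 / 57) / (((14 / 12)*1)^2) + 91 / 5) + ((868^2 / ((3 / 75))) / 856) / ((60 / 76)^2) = 158344632913 / 4482765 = 35322.98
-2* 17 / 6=-17 / 3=-5.67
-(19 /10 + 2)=-39 /10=-3.90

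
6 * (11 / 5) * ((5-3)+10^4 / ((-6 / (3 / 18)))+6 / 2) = -10802 / 3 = -3600.67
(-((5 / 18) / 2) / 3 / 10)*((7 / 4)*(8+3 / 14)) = -0.07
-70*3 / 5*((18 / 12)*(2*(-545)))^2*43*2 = -9655688700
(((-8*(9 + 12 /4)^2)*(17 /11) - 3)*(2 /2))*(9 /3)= -58851 /11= -5350.09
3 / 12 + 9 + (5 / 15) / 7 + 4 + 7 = 1705 / 84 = 20.30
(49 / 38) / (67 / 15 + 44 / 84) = 5145 / 19912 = 0.26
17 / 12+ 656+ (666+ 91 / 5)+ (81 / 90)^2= 100682 / 75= 1342.43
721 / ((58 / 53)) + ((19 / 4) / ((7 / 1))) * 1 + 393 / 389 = 208641453 / 315868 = 660.53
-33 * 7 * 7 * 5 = -8085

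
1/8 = 0.12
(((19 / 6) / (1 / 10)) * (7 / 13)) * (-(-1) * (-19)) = -12635 / 39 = -323.97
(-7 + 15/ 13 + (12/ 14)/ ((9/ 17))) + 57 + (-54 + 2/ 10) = -1402/ 1365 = -1.03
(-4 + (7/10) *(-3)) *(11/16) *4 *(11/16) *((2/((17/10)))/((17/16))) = -7381/578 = -12.77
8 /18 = 4 /9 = 0.44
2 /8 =1 /4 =0.25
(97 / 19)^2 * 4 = 37636 / 361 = 104.25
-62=-62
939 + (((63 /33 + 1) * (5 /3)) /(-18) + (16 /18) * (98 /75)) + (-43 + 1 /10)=1480037 /1650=896.99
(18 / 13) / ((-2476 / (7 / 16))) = -63 / 257504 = -0.00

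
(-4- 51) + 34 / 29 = -1561 / 29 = -53.83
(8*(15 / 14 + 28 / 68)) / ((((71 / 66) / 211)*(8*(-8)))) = -36.36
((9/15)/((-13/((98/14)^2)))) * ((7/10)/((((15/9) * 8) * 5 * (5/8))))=-3087/81250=-0.04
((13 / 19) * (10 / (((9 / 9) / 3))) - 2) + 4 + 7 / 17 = 7409 / 323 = 22.94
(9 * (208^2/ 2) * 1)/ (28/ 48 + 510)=2336256/ 6127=381.31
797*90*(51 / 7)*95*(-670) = -232846339500 / 7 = -33263762785.71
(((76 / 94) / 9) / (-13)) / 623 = -38 / 3425877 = -0.00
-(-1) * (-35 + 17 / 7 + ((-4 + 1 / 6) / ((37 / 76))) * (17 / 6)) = -127927 / 2331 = -54.88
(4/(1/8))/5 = 32/5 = 6.40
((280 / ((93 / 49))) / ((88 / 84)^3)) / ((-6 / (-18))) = 15882615 / 41261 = 384.93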